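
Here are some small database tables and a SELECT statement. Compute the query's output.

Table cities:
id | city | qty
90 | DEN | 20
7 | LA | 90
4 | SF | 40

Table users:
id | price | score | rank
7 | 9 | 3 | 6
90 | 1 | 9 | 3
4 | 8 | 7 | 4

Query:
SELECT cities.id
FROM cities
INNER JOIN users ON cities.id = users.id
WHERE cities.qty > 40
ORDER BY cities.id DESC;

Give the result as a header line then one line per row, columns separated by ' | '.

== RESULT ==
cities.id
7

Derivation:
After JOIN users (3 rows):
cities.id | cities.city | cities.qty | users.id | users.price | users.score | users.rank
90 | DEN | 20 | 90 | 1 | 9 | 3
7 | LA | 90 | 7 | 9 | 3 | 6
4 | SF | 40 | 4 | 8 | 7 | 4
After WHERE (1 rows):
cities.id | cities.city | cities.qty | users.id | users.price | users.score | users.rank
7 | LA | 90 | 7 | 9 | 3 | 6
After SELECT (1 rows):
cities.id
7
After ORDER BY (1 rows):
cities.id
7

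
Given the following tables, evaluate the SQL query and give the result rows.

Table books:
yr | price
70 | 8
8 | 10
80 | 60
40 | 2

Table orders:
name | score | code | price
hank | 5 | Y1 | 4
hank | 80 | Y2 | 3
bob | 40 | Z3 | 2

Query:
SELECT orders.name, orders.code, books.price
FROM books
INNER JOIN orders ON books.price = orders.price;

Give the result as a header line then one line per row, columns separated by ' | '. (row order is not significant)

After JOIN orders (1 rows):
books.yr | books.price | orders.name | orders.score | orders.code | orders.price
40 | 2 | bob | 40 | Z3 | 2
After SELECT (1 rows):
orders.name | orders.code | books.price
bob | Z3 | 2

== RESULT ==
orders.name | orders.code | books.price
bob | Z3 | 2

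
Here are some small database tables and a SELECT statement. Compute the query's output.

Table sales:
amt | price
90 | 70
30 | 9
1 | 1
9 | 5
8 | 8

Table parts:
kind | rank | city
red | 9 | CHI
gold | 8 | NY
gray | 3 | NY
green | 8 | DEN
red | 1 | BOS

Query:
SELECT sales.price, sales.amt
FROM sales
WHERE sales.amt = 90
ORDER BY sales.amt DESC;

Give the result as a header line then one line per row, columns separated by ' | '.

After WHERE (1 rows):
sales.amt | sales.price
90 | 70
After SELECT (1 rows):
sales.price | sales.amt
70 | 90
After ORDER BY (1 rows):
sales.price | sales.amt
70 | 90

== RESULT ==
sales.price | sales.amt
70 | 90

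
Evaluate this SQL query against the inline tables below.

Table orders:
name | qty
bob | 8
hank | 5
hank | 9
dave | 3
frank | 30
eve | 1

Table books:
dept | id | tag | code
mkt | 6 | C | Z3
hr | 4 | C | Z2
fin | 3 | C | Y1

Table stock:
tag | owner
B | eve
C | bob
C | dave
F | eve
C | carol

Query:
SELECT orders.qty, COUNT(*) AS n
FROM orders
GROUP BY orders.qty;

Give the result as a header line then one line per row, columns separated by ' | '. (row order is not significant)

== RESULT ==
orders.qty | n
8 | 1
5 | 1
9 | 1
3 | 1
30 | 1
1 | 1

Derivation:
After GROUP BY (6 rows):
orders.qty | n
8 | 1
5 | 1
9 | 1
3 | 1
30 | 1
1 | 1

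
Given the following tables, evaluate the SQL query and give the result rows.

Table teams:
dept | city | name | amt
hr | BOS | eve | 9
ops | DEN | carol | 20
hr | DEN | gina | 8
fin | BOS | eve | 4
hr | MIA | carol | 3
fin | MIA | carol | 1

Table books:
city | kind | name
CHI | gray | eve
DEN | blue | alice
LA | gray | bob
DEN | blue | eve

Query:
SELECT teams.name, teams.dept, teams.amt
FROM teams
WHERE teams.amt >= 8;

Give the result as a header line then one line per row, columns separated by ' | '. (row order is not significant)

== RESULT ==
teams.name | teams.dept | teams.amt
eve | hr | 9
carol | ops | 20
gina | hr | 8

Derivation:
After WHERE (3 rows):
teams.dept | teams.city | teams.name | teams.amt
hr | BOS | eve | 9
ops | DEN | carol | 20
hr | DEN | gina | 8
After SELECT (3 rows):
teams.name | teams.dept | teams.amt
eve | hr | 9
carol | ops | 20
gina | hr | 8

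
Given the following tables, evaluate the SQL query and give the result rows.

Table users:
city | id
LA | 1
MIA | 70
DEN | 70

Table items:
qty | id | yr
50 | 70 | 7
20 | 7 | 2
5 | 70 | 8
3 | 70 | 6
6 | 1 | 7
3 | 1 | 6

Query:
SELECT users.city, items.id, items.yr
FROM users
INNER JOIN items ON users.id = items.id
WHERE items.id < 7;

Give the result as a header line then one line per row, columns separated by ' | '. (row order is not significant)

== RESULT ==
users.city | items.id | items.yr
LA | 1 | 7
LA | 1 | 6

Derivation:
After JOIN items (8 rows):
users.city | users.id | items.qty | items.id | items.yr
LA | 1 | 6 | 1 | 7
LA | 1 | 3 | 1 | 6
MIA | 70 | 50 | 70 | 7
MIA | 70 | 5 | 70 | 8
MIA | 70 | 3 | 70 | 6
DEN | 70 | 50 | 70 | 7
DEN | 70 | 5 | 70 | 8
DEN | 70 | 3 | 70 | 6
After WHERE (2 rows):
users.city | users.id | items.qty | items.id | items.yr
LA | 1 | 6 | 1 | 7
LA | 1 | 3 | 1 | 6
After SELECT (2 rows):
users.city | items.id | items.yr
LA | 1 | 7
LA | 1 | 6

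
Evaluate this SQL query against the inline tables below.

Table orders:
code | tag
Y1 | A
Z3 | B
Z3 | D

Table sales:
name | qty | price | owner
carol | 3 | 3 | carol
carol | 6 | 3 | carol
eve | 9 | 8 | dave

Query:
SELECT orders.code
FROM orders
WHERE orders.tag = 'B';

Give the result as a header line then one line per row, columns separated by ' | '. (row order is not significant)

After WHERE (1 rows):
orders.code | orders.tag
Z3 | B
After SELECT (1 rows):
orders.code
Z3

== RESULT ==
orders.code
Z3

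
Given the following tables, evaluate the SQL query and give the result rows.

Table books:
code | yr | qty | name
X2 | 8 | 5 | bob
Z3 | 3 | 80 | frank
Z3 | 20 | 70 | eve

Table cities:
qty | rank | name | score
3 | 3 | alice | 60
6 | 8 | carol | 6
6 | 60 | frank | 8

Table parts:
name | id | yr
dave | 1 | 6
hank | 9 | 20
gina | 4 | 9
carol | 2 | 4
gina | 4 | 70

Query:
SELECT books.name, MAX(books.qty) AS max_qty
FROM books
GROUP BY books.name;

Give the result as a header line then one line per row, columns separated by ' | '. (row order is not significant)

== RESULT ==
books.name | max_qty
bob | 5
frank | 80
eve | 70

Derivation:
After GROUP BY (3 rows):
books.name | max_qty
bob | 5
frank | 80
eve | 70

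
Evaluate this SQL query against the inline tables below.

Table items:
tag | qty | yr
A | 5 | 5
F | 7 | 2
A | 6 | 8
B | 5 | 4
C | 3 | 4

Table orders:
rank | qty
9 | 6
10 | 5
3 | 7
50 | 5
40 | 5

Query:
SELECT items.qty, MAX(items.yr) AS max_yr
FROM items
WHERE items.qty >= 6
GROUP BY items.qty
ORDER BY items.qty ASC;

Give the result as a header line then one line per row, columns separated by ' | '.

After WHERE (2 rows):
items.tag | items.qty | items.yr
F | 7 | 2
A | 6 | 8
After GROUP BY (2 rows):
items.qty | max_yr
7 | 2
6 | 8
After ORDER BY (2 rows):
items.qty | max_yr
6 | 8
7 | 2

== RESULT ==
items.qty | max_yr
6 | 8
7 | 2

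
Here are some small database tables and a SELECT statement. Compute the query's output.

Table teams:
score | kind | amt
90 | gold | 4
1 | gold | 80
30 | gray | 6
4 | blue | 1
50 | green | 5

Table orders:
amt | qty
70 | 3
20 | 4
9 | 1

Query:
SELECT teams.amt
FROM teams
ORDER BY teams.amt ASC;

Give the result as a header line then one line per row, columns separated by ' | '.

== RESULT ==
teams.amt
1
4
5
6
80

Derivation:
After SELECT (5 rows):
teams.amt
4
80
6
1
5
After ORDER BY (5 rows):
teams.amt
1
4
5
6
80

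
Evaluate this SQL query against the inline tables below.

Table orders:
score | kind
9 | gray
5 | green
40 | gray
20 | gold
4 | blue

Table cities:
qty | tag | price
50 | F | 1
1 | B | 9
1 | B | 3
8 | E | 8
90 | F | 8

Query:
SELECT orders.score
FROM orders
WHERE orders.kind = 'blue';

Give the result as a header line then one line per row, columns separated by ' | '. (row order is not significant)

After WHERE (1 rows):
orders.score | orders.kind
4 | blue
After SELECT (1 rows):
orders.score
4

== RESULT ==
orders.score
4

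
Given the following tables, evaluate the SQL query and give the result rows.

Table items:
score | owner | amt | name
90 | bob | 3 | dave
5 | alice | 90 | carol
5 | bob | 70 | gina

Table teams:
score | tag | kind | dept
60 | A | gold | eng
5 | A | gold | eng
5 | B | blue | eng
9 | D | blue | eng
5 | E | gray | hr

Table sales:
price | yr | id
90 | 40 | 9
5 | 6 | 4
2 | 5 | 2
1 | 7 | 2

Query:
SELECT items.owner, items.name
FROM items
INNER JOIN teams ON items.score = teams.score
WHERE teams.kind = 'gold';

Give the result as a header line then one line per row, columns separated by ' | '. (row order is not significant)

After JOIN teams (6 rows):
items.score | items.owner | items.amt | items.name | teams.score | teams.tag | teams.kind | teams.dept
5 | alice | 90 | carol | 5 | A | gold | eng
5 | alice | 90 | carol | 5 | B | blue | eng
5 | alice | 90 | carol | 5 | E | gray | hr
5 | bob | 70 | gina | 5 | A | gold | eng
5 | bob | 70 | gina | 5 | B | blue | eng
5 | bob | 70 | gina | 5 | E | gray | hr
After WHERE (2 rows):
items.score | items.owner | items.amt | items.name | teams.score | teams.tag | teams.kind | teams.dept
5 | alice | 90 | carol | 5 | A | gold | eng
5 | bob | 70 | gina | 5 | A | gold | eng
After SELECT (2 rows):
items.owner | items.name
alice | carol
bob | gina

== RESULT ==
items.owner | items.name
alice | carol
bob | gina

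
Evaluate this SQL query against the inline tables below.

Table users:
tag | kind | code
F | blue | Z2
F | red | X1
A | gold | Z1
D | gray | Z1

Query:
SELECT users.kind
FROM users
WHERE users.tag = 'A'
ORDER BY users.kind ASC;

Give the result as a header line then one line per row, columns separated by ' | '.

After WHERE (1 rows):
users.tag | users.kind | users.code
A | gold | Z1
After SELECT (1 rows):
users.kind
gold
After ORDER BY (1 rows):
users.kind
gold

== RESULT ==
users.kind
gold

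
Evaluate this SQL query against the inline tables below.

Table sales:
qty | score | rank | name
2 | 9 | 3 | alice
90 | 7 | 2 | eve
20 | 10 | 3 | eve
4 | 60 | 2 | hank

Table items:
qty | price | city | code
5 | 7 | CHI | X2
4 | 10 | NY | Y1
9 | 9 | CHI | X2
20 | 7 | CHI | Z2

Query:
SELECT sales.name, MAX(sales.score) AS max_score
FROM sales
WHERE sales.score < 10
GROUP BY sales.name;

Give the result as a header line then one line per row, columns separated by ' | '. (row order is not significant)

== RESULT ==
sales.name | max_score
alice | 9
eve | 7

Derivation:
After WHERE (2 rows):
sales.qty | sales.score | sales.rank | sales.name
2 | 9 | 3 | alice
90 | 7 | 2 | eve
After GROUP BY (2 rows):
sales.name | max_score
alice | 9
eve | 7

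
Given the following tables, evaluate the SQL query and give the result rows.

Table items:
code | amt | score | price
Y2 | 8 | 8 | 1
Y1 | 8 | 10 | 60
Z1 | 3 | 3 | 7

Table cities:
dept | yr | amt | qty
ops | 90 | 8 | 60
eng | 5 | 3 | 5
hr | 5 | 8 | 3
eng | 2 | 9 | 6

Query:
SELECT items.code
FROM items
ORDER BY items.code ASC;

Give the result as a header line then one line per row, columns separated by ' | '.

== RESULT ==
items.code
Y1
Y2
Z1

Derivation:
After SELECT (3 rows):
items.code
Y2
Y1
Z1
After ORDER BY (3 rows):
items.code
Y1
Y2
Z1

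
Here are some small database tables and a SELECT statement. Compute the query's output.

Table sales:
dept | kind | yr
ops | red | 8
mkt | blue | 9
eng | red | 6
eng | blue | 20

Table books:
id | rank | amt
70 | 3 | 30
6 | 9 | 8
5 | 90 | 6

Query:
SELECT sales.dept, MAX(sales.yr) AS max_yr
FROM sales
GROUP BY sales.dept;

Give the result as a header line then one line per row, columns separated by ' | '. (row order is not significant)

After GROUP BY (3 rows):
sales.dept | max_yr
ops | 8
mkt | 9
eng | 20

== RESULT ==
sales.dept | max_yr
ops | 8
mkt | 9
eng | 20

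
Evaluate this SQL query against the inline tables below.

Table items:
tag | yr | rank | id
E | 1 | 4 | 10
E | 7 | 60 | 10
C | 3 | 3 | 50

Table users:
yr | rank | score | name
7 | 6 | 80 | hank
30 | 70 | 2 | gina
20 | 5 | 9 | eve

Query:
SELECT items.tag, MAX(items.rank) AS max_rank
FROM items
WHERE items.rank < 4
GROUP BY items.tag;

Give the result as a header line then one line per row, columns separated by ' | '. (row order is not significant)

== RESULT ==
items.tag | max_rank
C | 3

Derivation:
After WHERE (1 rows):
items.tag | items.yr | items.rank | items.id
C | 3 | 3 | 50
After GROUP BY (1 rows):
items.tag | max_rank
C | 3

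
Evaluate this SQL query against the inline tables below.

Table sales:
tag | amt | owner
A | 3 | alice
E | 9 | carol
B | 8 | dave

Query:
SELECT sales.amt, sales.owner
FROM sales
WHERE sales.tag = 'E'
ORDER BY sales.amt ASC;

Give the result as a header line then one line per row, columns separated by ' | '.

After WHERE (1 rows):
sales.tag | sales.amt | sales.owner
E | 9 | carol
After SELECT (1 rows):
sales.amt | sales.owner
9 | carol
After ORDER BY (1 rows):
sales.amt | sales.owner
9 | carol

== RESULT ==
sales.amt | sales.owner
9 | carol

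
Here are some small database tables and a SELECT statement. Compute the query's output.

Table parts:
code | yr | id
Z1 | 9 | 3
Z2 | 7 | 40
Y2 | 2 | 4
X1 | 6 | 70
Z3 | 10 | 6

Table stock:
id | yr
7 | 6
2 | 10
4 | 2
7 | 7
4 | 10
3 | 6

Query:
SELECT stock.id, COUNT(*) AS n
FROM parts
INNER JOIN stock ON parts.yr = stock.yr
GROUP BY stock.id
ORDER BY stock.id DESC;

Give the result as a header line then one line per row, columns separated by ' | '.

== RESULT ==
stock.id | n
7 | 2
4 | 2
3 | 1
2 | 1

Derivation:
After JOIN stock (6 rows):
parts.code | parts.yr | parts.id | stock.id | stock.yr
Z2 | 7 | 40 | 7 | 7
Y2 | 2 | 4 | 4 | 2
X1 | 6 | 70 | 7 | 6
X1 | 6 | 70 | 3 | 6
Z3 | 10 | 6 | 2 | 10
Z3 | 10 | 6 | 4 | 10
After GROUP BY (4 rows):
stock.id | n
7 | 2
4 | 2
3 | 1
2 | 1
After ORDER BY (4 rows):
stock.id | n
7 | 2
4 | 2
3 | 1
2 | 1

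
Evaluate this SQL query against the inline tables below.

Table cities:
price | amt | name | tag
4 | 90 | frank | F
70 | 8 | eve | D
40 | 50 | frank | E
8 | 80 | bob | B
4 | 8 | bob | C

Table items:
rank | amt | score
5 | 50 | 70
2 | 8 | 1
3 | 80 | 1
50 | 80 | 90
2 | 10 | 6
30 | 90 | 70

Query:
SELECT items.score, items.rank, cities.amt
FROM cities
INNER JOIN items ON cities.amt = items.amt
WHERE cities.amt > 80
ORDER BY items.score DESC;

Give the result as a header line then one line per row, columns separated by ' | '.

== RESULT ==
items.score | items.rank | cities.amt
70 | 30 | 90

Derivation:
After JOIN items (6 rows):
cities.price | cities.amt | cities.name | cities.tag | items.rank | items.amt | items.score
4 | 90 | frank | F | 30 | 90 | 70
70 | 8 | eve | D | 2 | 8 | 1
40 | 50 | frank | E | 5 | 50 | 70
8 | 80 | bob | B | 3 | 80 | 1
8 | 80 | bob | B | 50 | 80 | 90
4 | 8 | bob | C | 2 | 8 | 1
After WHERE (1 rows):
cities.price | cities.amt | cities.name | cities.tag | items.rank | items.amt | items.score
4 | 90 | frank | F | 30 | 90 | 70
After SELECT (1 rows):
items.score | items.rank | cities.amt
70 | 30 | 90
After ORDER BY (1 rows):
items.score | items.rank | cities.amt
70 | 30 | 90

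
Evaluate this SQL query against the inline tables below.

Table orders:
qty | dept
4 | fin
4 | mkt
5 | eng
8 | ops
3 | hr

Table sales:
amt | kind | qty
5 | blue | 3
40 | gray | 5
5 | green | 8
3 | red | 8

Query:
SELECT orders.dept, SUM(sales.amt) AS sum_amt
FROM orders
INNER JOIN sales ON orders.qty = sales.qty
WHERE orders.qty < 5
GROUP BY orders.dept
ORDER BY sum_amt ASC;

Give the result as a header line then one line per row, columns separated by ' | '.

After JOIN sales (4 rows):
orders.qty | orders.dept | sales.amt | sales.kind | sales.qty
5 | eng | 40 | gray | 5
8 | ops | 5 | green | 8
8 | ops | 3 | red | 8
3 | hr | 5 | blue | 3
After WHERE (1 rows):
orders.qty | orders.dept | sales.amt | sales.kind | sales.qty
3 | hr | 5 | blue | 3
After GROUP BY (1 rows):
orders.dept | sum_amt
hr | 5
After ORDER BY (1 rows):
orders.dept | sum_amt
hr | 5

== RESULT ==
orders.dept | sum_amt
hr | 5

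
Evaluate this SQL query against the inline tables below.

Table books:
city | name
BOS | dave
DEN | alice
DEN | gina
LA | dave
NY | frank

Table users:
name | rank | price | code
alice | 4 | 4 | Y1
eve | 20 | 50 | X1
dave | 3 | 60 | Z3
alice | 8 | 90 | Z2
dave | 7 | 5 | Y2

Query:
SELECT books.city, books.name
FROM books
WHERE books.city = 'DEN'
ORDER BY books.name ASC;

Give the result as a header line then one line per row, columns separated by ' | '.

After WHERE (2 rows):
books.city | books.name
DEN | alice
DEN | gina
After SELECT (2 rows):
books.city | books.name
DEN | alice
DEN | gina
After ORDER BY (2 rows):
books.city | books.name
DEN | alice
DEN | gina

== RESULT ==
books.city | books.name
DEN | alice
DEN | gina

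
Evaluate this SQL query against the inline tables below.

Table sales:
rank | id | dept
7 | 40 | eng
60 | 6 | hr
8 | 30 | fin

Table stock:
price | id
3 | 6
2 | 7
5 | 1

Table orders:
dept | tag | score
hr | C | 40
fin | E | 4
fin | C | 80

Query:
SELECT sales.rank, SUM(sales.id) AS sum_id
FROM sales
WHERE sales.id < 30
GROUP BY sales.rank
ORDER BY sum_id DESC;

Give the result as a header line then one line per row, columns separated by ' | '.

== RESULT ==
sales.rank | sum_id
60 | 6

Derivation:
After WHERE (1 rows):
sales.rank | sales.id | sales.dept
60 | 6 | hr
After GROUP BY (1 rows):
sales.rank | sum_id
60 | 6
After ORDER BY (1 rows):
sales.rank | sum_id
60 | 6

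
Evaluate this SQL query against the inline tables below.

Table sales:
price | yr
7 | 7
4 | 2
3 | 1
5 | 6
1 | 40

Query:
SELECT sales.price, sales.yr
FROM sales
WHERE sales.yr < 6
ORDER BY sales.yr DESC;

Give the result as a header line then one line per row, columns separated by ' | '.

After WHERE (2 rows):
sales.price | sales.yr
4 | 2
3 | 1
After SELECT (2 rows):
sales.price | sales.yr
4 | 2
3 | 1
After ORDER BY (2 rows):
sales.price | sales.yr
4 | 2
3 | 1

== RESULT ==
sales.price | sales.yr
4 | 2
3 | 1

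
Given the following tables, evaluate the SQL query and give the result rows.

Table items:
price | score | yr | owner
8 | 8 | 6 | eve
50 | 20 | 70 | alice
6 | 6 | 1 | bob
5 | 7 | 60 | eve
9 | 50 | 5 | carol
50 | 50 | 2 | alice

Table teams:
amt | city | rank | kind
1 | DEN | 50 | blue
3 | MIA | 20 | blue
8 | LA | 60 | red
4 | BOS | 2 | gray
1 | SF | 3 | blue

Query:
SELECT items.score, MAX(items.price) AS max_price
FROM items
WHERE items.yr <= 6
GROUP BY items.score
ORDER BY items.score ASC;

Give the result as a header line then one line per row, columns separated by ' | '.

After WHERE (4 rows):
items.price | items.score | items.yr | items.owner
8 | 8 | 6 | eve
6 | 6 | 1 | bob
9 | 50 | 5 | carol
50 | 50 | 2 | alice
After GROUP BY (3 rows):
items.score | max_price
8 | 8
6 | 6
50 | 50
After ORDER BY (3 rows):
items.score | max_price
6 | 6
8 | 8
50 | 50

== RESULT ==
items.score | max_price
6 | 6
8 | 8
50 | 50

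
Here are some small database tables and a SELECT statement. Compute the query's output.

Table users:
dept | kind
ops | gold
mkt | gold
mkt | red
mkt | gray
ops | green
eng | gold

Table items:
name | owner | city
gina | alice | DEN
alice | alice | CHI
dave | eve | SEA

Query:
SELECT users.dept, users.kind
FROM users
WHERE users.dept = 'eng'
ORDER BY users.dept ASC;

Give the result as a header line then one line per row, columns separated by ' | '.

== RESULT ==
users.dept | users.kind
eng | gold

Derivation:
After WHERE (1 rows):
users.dept | users.kind
eng | gold
After SELECT (1 rows):
users.dept | users.kind
eng | gold
After ORDER BY (1 rows):
users.dept | users.kind
eng | gold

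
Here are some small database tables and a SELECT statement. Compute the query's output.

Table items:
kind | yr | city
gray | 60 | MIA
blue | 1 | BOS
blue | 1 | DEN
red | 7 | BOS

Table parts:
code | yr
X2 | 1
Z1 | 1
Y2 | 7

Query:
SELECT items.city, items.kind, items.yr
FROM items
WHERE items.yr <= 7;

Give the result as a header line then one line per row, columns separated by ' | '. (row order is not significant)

== RESULT ==
items.city | items.kind | items.yr
BOS | blue | 1
DEN | blue | 1
BOS | red | 7

Derivation:
After WHERE (3 rows):
items.kind | items.yr | items.city
blue | 1 | BOS
blue | 1 | DEN
red | 7 | BOS
After SELECT (3 rows):
items.city | items.kind | items.yr
BOS | blue | 1
DEN | blue | 1
BOS | red | 7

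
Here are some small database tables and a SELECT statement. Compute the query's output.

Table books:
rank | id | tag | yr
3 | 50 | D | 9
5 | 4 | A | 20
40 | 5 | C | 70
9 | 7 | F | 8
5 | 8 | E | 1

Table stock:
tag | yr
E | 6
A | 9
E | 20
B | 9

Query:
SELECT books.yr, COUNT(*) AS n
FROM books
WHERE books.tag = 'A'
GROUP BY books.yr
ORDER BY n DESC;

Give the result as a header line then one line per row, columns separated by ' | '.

After WHERE (1 rows):
books.rank | books.id | books.tag | books.yr
5 | 4 | A | 20
After GROUP BY (1 rows):
books.yr | n
20 | 1
After ORDER BY (1 rows):
books.yr | n
20 | 1

== RESULT ==
books.yr | n
20 | 1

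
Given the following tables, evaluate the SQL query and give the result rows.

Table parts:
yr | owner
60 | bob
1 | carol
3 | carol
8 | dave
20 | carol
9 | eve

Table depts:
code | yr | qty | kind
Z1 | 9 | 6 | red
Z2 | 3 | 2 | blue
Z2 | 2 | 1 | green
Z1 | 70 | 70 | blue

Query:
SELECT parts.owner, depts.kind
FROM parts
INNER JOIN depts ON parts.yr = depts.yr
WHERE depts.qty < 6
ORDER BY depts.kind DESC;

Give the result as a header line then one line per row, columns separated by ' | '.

After JOIN depts (2 rows):
parts.yr | parts.owner | depts.code | depts.yr | depts.qty | depts.kind
3 | carol | Z2 | 3 | 2 | blue
9 | eve | Z1 | 9 | 6 | red
After WHERE (1 rows):
parts.yr | parts.owner | depts.code | depts.yr | depts.qty | depts.kind
3 | carol | Z2 | 3 | 2 | blue
After SELECT (1 rows):
parts.owner | depts.kind
carol | blue
After ORDER BY (1 rows):
parts.owner | depts.kind
carol | blue

== RESULT ==
parts.owner | depts.kind
carol | blue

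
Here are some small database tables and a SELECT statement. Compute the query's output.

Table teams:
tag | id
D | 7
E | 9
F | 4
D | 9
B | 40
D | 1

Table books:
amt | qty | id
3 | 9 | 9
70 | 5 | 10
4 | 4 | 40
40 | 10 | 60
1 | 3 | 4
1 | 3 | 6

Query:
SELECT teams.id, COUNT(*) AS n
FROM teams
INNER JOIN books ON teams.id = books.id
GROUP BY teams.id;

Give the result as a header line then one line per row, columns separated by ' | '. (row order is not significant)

== RESULT ==
teams.id | n
9 | 2
4 | 1
40 | 1

Derivation:
After JOIN books (4 rows):
teams.tag | teams.id | books.amt | books.qty | books.id
E | 9 | 3 | 9 | 9
F | 4 | 1 | 3 | 4
D | 9 | 3 | 9 | 9
B | 40 | 4 | 4 | 40
After GROUP BY (3 rows):
teams.id | n
9 | 2
4 | 1
40 | 1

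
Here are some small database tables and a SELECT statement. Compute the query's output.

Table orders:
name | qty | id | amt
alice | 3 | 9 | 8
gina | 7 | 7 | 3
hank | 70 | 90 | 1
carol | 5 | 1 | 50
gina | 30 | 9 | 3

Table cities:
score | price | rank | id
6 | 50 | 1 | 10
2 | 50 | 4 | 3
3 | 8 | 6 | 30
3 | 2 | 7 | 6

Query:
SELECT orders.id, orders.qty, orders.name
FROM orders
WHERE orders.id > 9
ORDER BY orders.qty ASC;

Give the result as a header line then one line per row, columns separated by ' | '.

== RESULT ==
orders.id | orders.qty | orders.name
90 | 70 | hank

Derivation:
After WHERE (1 rows):
orders.name | orders.qty | orders.id | orders.amt
hank | 70 | 90 | 1
After SELECT (1 rows):
orders.id | orders.qty | orders.name
90 | 70 | hank
After ORDER BY (1 rows):
orders.id | orders.qty | orders.name
90 | 70 | hank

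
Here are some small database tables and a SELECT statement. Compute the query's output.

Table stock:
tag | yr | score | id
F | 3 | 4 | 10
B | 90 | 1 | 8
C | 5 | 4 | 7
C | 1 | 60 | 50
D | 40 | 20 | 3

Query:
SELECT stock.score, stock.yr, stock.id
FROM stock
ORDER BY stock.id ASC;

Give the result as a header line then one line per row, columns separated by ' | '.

After SELECT (5 rows):
stock.score | stock.yr | stock.id
4 | 3 | 10
1 | 90 | 8
4 | 5 | 7
60 | 1 | 50
20 | 40 | 3
After ORDER BY (5 rows):
stock.score | stock.yr | stock.id
20 | 40 | 3
4 | 5 | 7
1 | 90 | 8
4 | 3 | 10
60 | 1 | 50

== RESULT ==
stock.score | stock.yr | stock.id
20 | 40 | 3
4 | 5 | 7
1 | 90 | 8
4 | 3 | 10
60 | 1 | 50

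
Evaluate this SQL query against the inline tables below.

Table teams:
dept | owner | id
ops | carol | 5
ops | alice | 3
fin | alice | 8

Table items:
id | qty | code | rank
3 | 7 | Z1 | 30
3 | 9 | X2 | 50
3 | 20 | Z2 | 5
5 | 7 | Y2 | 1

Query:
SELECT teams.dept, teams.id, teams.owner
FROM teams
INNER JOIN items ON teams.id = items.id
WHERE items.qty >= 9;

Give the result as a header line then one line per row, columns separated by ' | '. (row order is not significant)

== RESULT ==
teams.dept | teams.id | teams.owner
ops | 3 | alice
ops | 3 | alice

Derivation:
After JOIN items (4 rows):
teams.dept | teams.owner | teams.id | items.id | items.qty | items.code | items.rank
ops | carol | 5 | 5 | 7 | Y2 | 1
ops | alice | 3 | 3 | 7 | Z1 | 30
ops | alice | 3 | 3 | 9 | X2 | 50
ops | alice | 3 | 3 | 20 | Z2 | 5
After WHERE (2 rows):
teams.dept | teams.owner | teams.id | items.id | items.qty | items.code | items.rank
ops | alice | 3 | 3 | 9 | X2 | 50
ops | alice | 3 | 3 | 20 | Z2 | 5
After SELECT (2 rows):
teams.dept | teams.id | teams.owner
ops | 3 | alice
ops | 3 | alice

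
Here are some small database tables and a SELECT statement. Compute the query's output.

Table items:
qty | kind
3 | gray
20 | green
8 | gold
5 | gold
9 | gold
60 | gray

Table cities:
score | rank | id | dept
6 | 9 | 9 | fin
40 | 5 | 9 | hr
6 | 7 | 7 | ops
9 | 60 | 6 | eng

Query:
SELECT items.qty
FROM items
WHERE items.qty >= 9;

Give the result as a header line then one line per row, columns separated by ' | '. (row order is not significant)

After WHERE (3 rows):
items.qty | items.kind
20 | green
9 | gold
60 | gray
After SELECT (3 rows):
items.qty
20
9
60

== RESULT ==
items.qty
20
9
60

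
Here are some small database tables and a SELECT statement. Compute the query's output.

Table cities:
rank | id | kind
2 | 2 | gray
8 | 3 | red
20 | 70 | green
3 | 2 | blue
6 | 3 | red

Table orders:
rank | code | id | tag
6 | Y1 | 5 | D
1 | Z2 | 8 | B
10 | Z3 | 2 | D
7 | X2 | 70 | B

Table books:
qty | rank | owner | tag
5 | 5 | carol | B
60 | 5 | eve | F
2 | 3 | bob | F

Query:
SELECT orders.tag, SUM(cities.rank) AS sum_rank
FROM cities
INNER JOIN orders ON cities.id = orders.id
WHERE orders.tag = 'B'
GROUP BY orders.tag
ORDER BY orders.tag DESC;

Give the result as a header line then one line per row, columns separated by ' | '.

== RESULT ==
orders.tag | sum_rank
B | 20

Derivation:
After JOIN orders (3 rows):
cities.rank | cities.id | cities.kind | orders.rank | orders.code | orders.id | orders.tag
2 | 2 | gray | 10 | Z3 | 2 | D
20 | 70 | green | 7 | X2 | 70 | B
3 | 2 | blue | 10 | Z3 | 2 | D
After WHERE (1 rows):
cities.rank | cities.id | cities.kind | orders.rank | orders.code | orders.id | orders.tag
20 | 70 | green | 7 | X2 | 70 | B
After GROUP BY (1 rows):
orders.tag | sum_rank
B | 20
After ORDER BY (1 rows):
orders.tag | sum_rank
B | 20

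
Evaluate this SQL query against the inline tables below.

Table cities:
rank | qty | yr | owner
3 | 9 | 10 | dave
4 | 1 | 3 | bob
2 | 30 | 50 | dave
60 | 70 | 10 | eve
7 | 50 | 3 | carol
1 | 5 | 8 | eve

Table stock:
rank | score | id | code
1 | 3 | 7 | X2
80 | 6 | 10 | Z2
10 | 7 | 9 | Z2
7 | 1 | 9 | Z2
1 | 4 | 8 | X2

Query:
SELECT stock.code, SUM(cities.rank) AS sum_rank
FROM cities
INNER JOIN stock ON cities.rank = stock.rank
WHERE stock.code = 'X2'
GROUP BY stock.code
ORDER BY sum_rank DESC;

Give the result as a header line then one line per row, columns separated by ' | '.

== RESULT ==
stock.code | sum_rank
X2 | 2

Derivation:
After JOIN stock (3 rows):
cities.rank | cities.qty | cities.yr | cities.owner | stock.rank | stock.score | stock.id | stock.code
7 | 50 | 3 | carol | 7 | 1 | 9 | Z2
1 | 5 | 8 | eve | 1 | 3 | 7 | X2
1 | 5 | 8 | eve | 1 | 4 | 8 | X2
After WHERE (2 rows):
cities.rank | cities.qty | cities.yr | cities.owner | stock.rank | stock.score | stock.id | stock.code
1 | 5 | 8 | eve | 1 | 3 | 7 | X2
1 | 5 | 8 | eve | 1 | 4 | 8 | X2
After GROUP BY (1 rows):
stock.code | sum_rank
X2 | 2
After ORDER BY (1 rows):
stock.code | sum_rank
X2 | 2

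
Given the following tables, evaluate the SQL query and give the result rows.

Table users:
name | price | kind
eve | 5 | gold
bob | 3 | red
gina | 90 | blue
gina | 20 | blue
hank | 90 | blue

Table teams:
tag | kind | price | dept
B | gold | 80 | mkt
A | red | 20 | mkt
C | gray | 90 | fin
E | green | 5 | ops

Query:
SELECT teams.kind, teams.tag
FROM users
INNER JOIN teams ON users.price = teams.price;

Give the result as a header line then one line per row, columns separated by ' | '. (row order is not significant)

After JOIN teams (4 rows):
users.name | users.price | users.kind | teams.tag | teams.kind | teams.price | teams.dept
eve | 5 | gold | E | green | 5 | ops
gina | 90 | blue | C | gray | 90 | fin
gina | 20 | blue | A | red | 20 | mkt
hank | 90 | blue | C | gray | 90 | fin
After SELECT (4 rows):
teams.kind | teams.tag
green | E
gray | C
red | A
gray | C

== RESULT ==
teams.kind | teams.tag
green | E
gray | C
red | A
gray | C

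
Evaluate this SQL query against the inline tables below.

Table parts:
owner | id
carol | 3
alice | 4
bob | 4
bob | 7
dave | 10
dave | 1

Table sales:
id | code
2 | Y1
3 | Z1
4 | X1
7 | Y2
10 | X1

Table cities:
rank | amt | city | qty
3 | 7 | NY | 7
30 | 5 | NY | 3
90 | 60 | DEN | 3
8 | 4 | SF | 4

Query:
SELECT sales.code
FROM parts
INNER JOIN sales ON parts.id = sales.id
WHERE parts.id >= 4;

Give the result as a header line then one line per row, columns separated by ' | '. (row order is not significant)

After JOIN sales (5 rows):
parts.owner | parts.id | sales.id | sales.code
carol | 3 | 3 | Z1
alice | 4 | 4 | X1
bob | 4 | 4 | X1
bob | 7 | 7 | Y2
dave | 10 | 10 | X1
After WHERE (4 rows):
parts.owner | parts.id | sales.id | sales.code
alice | 4 | 4 | X1
bob | 4 | 4 | X1
bob | 7 | 7 | Y2
dave | 10 | 10 | X1
After SELECT (4 rows):
sales.code
X1
X1
Y2
X1

== RESULT ==
sales.code
X1
X1
Y2
X1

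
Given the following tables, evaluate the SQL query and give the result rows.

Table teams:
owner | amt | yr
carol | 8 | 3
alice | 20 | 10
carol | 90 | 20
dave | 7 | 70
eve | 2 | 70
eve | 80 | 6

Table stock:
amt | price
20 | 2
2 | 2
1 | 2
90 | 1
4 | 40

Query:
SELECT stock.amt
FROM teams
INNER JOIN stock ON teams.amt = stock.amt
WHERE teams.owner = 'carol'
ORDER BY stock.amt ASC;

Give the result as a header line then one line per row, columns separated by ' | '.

== RESULT ==
stock.amt
90

Derivation:
After JOIN stock (3 rows):
teams.owner | teams.amt | teams.yr | stock.amt | stock.price
alice | 20 | 10 | 20 | 2
carol | 90 | 20 | 90 | 1
eve | 2 | 70 | 2 | 2
After WHERE (1 rows):
teams.owner | teams.amt | teams.yr | stock.amt | stock.price
carol | 90 | 20 | 90 | 1
After SELECT (1 rows):
stock.amt
90
After ORDER BY (1 rows):
stock.amt
90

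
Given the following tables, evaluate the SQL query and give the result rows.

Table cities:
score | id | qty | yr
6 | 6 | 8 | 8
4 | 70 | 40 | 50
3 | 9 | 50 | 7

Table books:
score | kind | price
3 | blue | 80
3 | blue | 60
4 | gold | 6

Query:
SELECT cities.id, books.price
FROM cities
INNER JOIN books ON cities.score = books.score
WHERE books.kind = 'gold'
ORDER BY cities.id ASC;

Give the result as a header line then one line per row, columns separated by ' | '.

== RESULT ==
cities.id | books.price
70 | 6

Derivation:
After JOIN books (3 rows):
cities.score | cities.id | cities.qty | cities.yr | books.score | books.kind | books.price
4 | 70 | 40 | 50 | 4 | gold | 6
3 | 9 | 50 | 7 | 3 | blue | 80
3 | 9 | 50 | 7 | 3 | blue | 60
After WHERE (1 rows):
cities.score | cities.id | cities.qty | cities.yr | books.score | books.kind | books.price
4 | 70 | 40 | 50 | 4 | gold | 6
After SELECT (1 rows):
cities.id | books.price
70 | 6
After ORDER BY (1 rows):
cities.id | books.price
70 | 6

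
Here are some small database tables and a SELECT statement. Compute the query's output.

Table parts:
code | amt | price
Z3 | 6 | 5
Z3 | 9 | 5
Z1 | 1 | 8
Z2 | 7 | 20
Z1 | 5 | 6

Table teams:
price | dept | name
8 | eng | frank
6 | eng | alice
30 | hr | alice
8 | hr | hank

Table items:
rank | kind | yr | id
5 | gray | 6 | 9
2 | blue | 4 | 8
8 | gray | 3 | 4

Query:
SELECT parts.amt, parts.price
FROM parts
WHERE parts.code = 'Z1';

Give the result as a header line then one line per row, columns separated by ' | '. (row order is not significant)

After WHERE (2 rows):
parts.code | parts.amt | parts.price
Z1 | 1 | 8
Z1 | 5 | 6
After SELECT (2 rows):
parts.amt | parts.price
1 | 8
5 | 6

== RESULT ==
parts.amt | parts.price
1 | 8
5 | 6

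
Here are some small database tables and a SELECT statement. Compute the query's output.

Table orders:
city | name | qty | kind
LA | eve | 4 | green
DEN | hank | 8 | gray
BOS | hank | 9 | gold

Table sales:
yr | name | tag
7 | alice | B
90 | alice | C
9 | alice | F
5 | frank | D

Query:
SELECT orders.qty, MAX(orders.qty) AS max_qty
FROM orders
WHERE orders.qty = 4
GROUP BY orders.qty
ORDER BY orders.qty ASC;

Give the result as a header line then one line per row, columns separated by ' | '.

== RESULT ==
orders.qty | max_qty
4 | 4

Derivation:
After WHERE (1 rows):
orders.city | orders.name | orders.qty | orders.kind
LA | eve | 4 | green
After GROUP BY (1 rows):
orders.qty | max_qty
4 | 4
After ORDER BY (1 rows):
orders.qty | max_qty
4 | 4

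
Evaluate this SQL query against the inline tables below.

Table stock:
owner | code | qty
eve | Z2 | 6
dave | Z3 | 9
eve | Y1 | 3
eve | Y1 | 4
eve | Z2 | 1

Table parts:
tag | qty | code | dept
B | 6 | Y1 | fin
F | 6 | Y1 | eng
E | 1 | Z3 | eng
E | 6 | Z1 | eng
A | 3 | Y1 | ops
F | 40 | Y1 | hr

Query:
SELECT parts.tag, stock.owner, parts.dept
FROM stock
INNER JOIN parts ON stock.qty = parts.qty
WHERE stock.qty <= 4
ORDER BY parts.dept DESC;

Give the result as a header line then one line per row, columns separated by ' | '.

After JOIN parts (5 rows):
stock.owner | stock.code | stock.qty | parts.tag | parts.qty | parts.code | parts.dept
eve | Z2 | 6 | B | 6 | Y1 | fin
eve | Z2 | 6 | F | 6 | Y1 | eng
eve | Z2 | 6 | E | 6 | Z1 | eng
eve | Y1 | 3 | A | 3 | Y1 | ops
eve | Z2 | 1 | E | 1 | Z3 | eng
After WHERE (2 rows):
stock.owner | stock.code | stock.qty | parts.tag | parts.qty | parts.code | parts.dept
eve | Y1 | 3 | A | 3 | Y1 | ops
eve | Z2 | 1 | E | 1 | Z3 | eng
After SELECT (2 rows):
parts.tag | stock.owner | parts.dept
A | eve | ops
E | eve | eng
After ORDER BY (2 rows):
parts.tag | stock.owner | parts.dept
A | eve | ops
E | eve | eng

== RESULT ==
parts.tag | stock.owner | parts.dept
A | eve | ops
E | eve | eng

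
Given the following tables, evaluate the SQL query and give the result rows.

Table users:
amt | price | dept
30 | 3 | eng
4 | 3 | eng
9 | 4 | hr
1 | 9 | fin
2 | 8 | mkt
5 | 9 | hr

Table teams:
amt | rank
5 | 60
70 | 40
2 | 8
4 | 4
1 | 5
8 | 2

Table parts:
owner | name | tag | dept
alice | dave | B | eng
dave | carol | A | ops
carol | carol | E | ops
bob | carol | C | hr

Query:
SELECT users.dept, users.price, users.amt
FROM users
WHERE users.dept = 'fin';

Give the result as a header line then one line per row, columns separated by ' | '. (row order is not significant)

== RESULT ==
users.dept | users.price | users.amt
fin | 9 | 1

Derivation:
After WHERE (1 rows):
users.amt | users.price | users.dept
1 | 9 | fin
After SELECT (1 rows):
users.dept | users.price | users.amt
fin | 9 | 1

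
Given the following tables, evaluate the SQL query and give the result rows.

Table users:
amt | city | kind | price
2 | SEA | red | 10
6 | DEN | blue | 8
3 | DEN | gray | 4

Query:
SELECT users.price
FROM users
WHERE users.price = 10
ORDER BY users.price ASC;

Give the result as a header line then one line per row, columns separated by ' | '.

== RESULT ==
users.price
10

Derivation:
After WHERE (1 rows):
users.amt | users.city | users.kind | users.price
2 | SEA | red | 10
After SELECT (1 rows):
users.price
10
After ORDER BY (1 rows):
users.price
10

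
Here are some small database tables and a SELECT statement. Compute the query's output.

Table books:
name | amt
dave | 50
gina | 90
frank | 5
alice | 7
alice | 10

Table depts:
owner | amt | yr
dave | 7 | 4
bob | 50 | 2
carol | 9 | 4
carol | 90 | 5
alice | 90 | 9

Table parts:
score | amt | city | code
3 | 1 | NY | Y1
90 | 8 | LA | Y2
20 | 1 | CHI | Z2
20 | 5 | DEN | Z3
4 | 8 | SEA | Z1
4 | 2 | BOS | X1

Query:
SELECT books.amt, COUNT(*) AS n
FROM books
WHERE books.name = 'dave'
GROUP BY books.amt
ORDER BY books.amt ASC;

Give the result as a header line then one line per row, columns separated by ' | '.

== RESULT ==
books.amt | n
50 | 1

Derivation:
After WHERE (1 rows):
books.name | books.amt
dave | 50
After GROUP BY (1 rows):
books.amt | n
50 | 1
After ORDER BY (1 rows):
books.amt | n
50 | 1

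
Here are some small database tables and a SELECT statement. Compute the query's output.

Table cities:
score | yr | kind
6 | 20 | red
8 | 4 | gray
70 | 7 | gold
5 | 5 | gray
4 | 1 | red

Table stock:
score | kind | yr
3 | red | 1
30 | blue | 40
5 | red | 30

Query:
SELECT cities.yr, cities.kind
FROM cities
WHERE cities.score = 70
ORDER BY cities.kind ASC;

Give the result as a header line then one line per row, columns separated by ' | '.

== RESULT ==
cities.yr | cities.kind
7 | gold

Derivation:
After WHERE (1 rows):
cities.score | cities.yr | cities.kind
70 | 7 | gold
After SELECT (1 rows):
cities.yr | cities.kind
7 | gold
After ORDER BY (1 rows):
cities.yr | cities.kind
7 | gold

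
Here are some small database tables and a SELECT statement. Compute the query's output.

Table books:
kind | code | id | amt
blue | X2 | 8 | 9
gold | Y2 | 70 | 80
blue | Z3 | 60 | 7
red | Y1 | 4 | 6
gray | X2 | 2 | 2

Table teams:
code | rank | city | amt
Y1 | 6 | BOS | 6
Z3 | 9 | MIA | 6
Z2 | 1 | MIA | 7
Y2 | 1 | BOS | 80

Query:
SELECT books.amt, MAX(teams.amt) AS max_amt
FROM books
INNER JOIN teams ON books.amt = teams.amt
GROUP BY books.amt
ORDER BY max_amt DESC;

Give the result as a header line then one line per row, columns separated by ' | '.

== RESULT ==
books.amt | max_amt
80 | 80
7 | 7
6 | 6

Derivation:
After JOIN teams (4 rows):
books.kind | books.code | books.id | books.amt | teams.code | teams.rank | teams.city | teams.amt
gold | Y2 | 70 | 80 | Y2 | 1 | BOS | 80
blue | Z3 | 60 | 7 | Z2 | 1 | MIA | 7
red | Y1 | 4 | 6 | Y1 | 6 | BOS | 6
red | Y1 | 4 | 6 | Z3 | 9 | MIA | 6
After GROUP BY (3 rows):
books.amt | max_amt
80 | 80
7 | 7
6 | 6
After ORDER BY (3 rows):
books.amt | max_amt
80 | 80
7 | 7
6 | 6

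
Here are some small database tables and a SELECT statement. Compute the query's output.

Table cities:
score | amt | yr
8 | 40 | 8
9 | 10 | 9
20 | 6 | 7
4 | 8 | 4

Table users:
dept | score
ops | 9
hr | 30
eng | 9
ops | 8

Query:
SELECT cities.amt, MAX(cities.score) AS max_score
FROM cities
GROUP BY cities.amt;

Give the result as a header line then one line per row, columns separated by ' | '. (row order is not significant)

== RESULT ==
cities.amt | max_score
40 | 8
10 | 9
6 | 20
8 | 4

Derivation:
After GROUP BY (4 rows):
cities.amt | max_score
40 | 8
10 | 9
6 | 20
8 | 4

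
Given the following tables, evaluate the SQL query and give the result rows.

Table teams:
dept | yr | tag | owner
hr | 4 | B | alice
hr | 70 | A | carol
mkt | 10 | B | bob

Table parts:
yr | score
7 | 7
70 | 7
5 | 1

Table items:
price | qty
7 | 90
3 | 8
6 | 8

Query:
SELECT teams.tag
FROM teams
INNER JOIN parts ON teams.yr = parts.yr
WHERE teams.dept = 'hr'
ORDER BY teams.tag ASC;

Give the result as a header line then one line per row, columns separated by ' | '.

== RESULT ==
teams.tag
A

Derivation:
After JOIN parts (1 rows):
teams.dept | teams.yr | teams.tag | teams.owner | parts.yr | parts.score
hr | 70 | A | carol | 70 | 7
After WHERE (1 rows):
teams.dept | teams.yr | teams.tag | teams.owner | parts.yr | parts.score
hr | 70 | A | carol | 70 | 7
After SELECT (1 rows):
teams.tag
A
After ORDER BY (1 rows):
teams.tag
A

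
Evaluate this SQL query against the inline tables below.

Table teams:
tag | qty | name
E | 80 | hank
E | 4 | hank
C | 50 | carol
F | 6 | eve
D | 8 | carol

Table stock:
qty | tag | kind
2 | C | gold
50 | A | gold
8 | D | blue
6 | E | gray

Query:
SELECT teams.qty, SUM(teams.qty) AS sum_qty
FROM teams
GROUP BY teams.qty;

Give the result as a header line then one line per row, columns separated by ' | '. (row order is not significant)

== RESULT ==
teams.qty | sum_qty
80 | 80
4 | 4
50 | 50
6 | 6
8 | 8

Derivation:
After GROUP BY (5 rows):
teams.qty | sum_qty
80 | 80
4 | 4
50 | 50
6 | 6
8 | 8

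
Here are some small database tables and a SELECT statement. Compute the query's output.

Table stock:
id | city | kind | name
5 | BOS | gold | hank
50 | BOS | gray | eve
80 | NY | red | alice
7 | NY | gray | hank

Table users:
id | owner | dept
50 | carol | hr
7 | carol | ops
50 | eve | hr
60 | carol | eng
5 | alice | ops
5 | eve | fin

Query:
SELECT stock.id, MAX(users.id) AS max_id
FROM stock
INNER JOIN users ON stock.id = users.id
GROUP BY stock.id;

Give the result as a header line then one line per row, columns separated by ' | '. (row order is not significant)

After JOIN users (5 rows):
stock.id | stock.city | stock.kind | stock.name | users.id | users.owner | users.dept
5 | BOS | gold | hank | 5 | alice | ops
5 | BOS | gold | hank | 5 | eve | fin
50 | BOS | gray | eve | 50 | carol | hr
50 | BOS | gray | eve | 50 | eve | hr
7 | NY | gray | hank | 7 | carol | ops
After GROUP BY (3 rows):
stock.id | max_id
5 | 5
50 | 50
7 | 7

== RESULT ==
stock.id | max_id
5 | 5
50 | 50
7 | 7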